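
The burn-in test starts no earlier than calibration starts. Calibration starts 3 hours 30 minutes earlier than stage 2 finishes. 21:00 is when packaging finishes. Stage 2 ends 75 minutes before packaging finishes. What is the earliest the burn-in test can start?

Stage 2 ends at 21:00 − 75 min = 19:45.
Calibration starts at 19:45 − 210 min = 16:15.
The burn-in test is bounded by calibration, so the earliest it can start is 16:15.

16:15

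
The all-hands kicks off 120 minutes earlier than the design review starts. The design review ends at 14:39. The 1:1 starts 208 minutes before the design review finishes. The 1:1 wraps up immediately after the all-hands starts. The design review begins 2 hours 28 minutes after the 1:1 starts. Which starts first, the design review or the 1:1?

the 1:1

The 1:1 starts at 14:39 − 208 min = 11:11.
The design review starts at 11:11 + 148 min = 13:39.
The design review starts at 13:39 and the 1:1 starts at 11:11, so the 1:1 is first.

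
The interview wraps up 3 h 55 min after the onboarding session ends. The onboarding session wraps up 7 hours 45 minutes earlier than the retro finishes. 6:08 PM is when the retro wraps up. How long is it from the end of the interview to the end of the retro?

The onboarding session ends at 6:08 PM − 465 min = 10:23 AM.
The interview ends at 10:23 AM + 235 min = 2:18 PM.
From 2:18 PM to 6:08 PM is 230 minutes.

230 minutes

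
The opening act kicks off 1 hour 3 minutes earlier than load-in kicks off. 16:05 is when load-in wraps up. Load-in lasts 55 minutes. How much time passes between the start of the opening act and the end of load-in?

Load-in starts at 16:05 − 55 min = 15:10.
The opening act starts at 15:10 − 63 min = 14:07.
From 14:07 to 16:05 is 118 minutes.

118 minutes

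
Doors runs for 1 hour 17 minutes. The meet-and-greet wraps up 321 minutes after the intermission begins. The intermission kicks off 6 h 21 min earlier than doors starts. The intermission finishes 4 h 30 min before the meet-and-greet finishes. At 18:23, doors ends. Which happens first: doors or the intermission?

Doors starts at 18:23 − 77 min = 17:06.
The intermission starts at 17:06 − 381 min = 10:45.
Doors starts at 17:06 and the intermission starts at 10:45, so the intermission is first.

the intermission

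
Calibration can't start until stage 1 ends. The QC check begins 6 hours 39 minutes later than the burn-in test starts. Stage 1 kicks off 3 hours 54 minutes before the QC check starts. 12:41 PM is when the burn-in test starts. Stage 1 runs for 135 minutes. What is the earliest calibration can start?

The QC check starts at 12:41 PM + 399 min = 7:20 PM.
Stage 1 starts at 7:20 PM − 234 min = 3:26 PM.
Stage 1 ends at 3:26 PM + 135 min = 5:41 PM.
Calibration is bounded by stage 1, so the earliest it can start is 5:41 PM.

5:41 PM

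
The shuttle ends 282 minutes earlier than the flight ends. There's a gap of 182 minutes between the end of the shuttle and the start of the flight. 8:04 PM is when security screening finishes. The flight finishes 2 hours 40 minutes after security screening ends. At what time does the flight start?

The flight ends at 8:04 PM + 160 min = 10:44 PM.
The shuttle ends at 10:44 PM − 282 min = 6:02 PM.
The flight starts at 6:02 PM + 182 min = 9:04 PM.

9:04 PM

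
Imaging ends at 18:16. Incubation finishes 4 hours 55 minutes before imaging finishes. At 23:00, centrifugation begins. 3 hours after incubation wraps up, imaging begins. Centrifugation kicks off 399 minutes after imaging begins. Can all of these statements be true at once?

Incubation ends at 18:16 − 295 min = 13:21.
Imaging starts at 13:21 + 180 min = 16:21.
Centrifugation starts at 16:21 + 399 min = 23:00.
That matches the stated 23:00, so the schedule is consistent.

Yes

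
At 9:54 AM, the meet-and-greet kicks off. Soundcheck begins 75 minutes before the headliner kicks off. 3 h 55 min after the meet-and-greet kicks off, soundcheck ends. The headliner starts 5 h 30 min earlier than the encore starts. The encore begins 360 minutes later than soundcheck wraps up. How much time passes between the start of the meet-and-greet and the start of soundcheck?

Soundcheck ends at 9:54 AM + 235 min = 1:49 PM.
The encore starts at 1:49 PM + 360 min = 7:49 PM.
The headliner starts at 7:49 PM − 330 min = 2:19 PM.
Soundcheck starts at 2:19 PM − 75 min = 1:04 PM.
From 9:54 AM to 1:04 PM is 3 h 10 min.

3 h 10 min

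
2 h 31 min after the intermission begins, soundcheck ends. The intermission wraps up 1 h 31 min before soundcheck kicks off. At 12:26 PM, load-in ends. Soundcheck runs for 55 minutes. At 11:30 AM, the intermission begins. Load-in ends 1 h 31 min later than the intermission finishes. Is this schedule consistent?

Soundcheck ends at 11:30 AM + 151 min = 2:01 PM.
Soundcheck starts at 2:01 PM − 55 min = 1:06 PM.
The intermission ends at 1:06 PM − 91 min = 11:35 AM.
Load-in ends at 11:35 AM + 91 min = 1:06 PM.
But load-in is also said to end at 12:26 PM — a 40-minute conflict.

No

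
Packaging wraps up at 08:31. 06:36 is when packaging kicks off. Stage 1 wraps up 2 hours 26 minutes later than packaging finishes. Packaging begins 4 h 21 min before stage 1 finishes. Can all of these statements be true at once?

Yes

Stage 1 ends at 08:31 + 146 min = 10:57.
Packaging starts at 10:57 − 261 min = 06:36.
That matches the stated 06:36, so the schedule is consistent.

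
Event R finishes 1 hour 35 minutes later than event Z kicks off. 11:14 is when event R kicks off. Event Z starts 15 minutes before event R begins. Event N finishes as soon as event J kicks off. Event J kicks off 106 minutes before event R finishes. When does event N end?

10:48

Event Z starts at 11:14 − 15 min = 10:59.
Event R ends at 10:59 + 95 min = 12:34.
Event J starts at 12:34 − 106 min = 10:48.
So event N ends at 10:48.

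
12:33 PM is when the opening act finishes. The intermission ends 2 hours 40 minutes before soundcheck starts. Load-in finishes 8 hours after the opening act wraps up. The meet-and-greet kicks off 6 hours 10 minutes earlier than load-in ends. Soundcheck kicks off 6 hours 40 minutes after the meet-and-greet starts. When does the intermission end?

6:23 PM

Load-in ends at 12:33 PM + 480 min = 8:33 PM.
The meet-and-greet starts at 8:33 PM − 370 min = 2:23 PM.
Soundcheck starts at 2:23 PM + 400 min = 9:03 PM.
The intermission ends at 9:03 PM − 160 min = 6:23 PM.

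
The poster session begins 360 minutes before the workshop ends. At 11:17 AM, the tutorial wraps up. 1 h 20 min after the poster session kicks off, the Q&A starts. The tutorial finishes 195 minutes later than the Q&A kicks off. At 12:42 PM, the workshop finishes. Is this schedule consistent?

Yes

The poster session starts at 12:42 PM − 360 min = 6:42 AM.
The Q&A starts at 6:42 AM + 80 min = 8:02 AM.
The tutorial ends at 8:02 AM + 195 min = 11:17 AM.
That matches the stated 11:17 AM, so the schedule is consistent.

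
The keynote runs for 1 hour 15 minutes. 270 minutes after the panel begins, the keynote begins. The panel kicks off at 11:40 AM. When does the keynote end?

The keynote starts at 11:40 AM + 270 min = 4:10 PM.
The keynote ends at 4:10 PM + 75 min = 5:25 PM.

5:25 PM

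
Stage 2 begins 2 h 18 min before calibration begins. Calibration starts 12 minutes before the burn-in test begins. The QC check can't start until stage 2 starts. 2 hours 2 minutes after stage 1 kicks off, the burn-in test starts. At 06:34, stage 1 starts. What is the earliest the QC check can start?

06:06

The burn-in test starts at 06:34 + 122 min = 08:36.
Calibration starts at 08:36 − 12 min = 08:24.
Stage 2 starts at 08:24 − 138 min = 06:06.
The QC check is bounded by stage 2, so the earliest it can start is 06:06.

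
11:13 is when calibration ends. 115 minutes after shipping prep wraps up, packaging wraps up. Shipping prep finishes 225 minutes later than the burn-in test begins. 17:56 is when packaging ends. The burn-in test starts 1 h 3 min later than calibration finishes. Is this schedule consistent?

Yes

The burn-in test starts at 11:13 + 63 min = 12:16.
Shipping prep ends at 12:16 + 225 min = 16:01.
Packaging ends at 16:01 + 115 min = 17:56.
That matches the stated 17:56, so the schedule is consistent.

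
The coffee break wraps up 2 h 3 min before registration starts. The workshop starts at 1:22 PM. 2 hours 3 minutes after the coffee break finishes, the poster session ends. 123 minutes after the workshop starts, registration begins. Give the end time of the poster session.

3:25 PM

Registration starts at 1:22 PM + 123 min = 3:25 PM.
The coffee break ends at 3:25 PM − 123 min = 1:22 PM.
The poster session ends at 1:22 PM + 123 min = 3:25 PM.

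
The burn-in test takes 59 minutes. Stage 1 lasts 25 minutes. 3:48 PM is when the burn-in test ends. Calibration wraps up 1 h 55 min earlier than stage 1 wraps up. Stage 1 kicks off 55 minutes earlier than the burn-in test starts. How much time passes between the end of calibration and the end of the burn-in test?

204 minutes

The burn-in test starts at 3:48 PM − 59 min = 2:49 PM.
Stage 1 starts at 2:49 PM − 55 min = 1:54 PM.
Stage 1 ends at 1:54 PM + 25 min = 2:19 PM.
Calibration ends at 2:19 PM − 115 min = 12:24 PM.
From 12:24 PM to 3:48 PM is 204 minutes.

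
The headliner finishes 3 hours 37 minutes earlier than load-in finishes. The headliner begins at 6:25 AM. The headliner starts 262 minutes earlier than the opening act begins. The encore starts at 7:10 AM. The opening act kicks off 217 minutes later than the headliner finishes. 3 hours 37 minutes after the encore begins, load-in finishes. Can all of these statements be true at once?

Load-in ends at 7:10 AM + 217 min = 10:47 AM.
The headliner ends at 10:47 AM − 217 min = 7:10 AM.
The opening act starts at 7:10 AM + 217 min = 10:47 AM.
The headliner starts at 10:47 AM − 262 min = 6:25 AM.
That matches the stated 6:25 AM, so the schedule is consistent.

Yes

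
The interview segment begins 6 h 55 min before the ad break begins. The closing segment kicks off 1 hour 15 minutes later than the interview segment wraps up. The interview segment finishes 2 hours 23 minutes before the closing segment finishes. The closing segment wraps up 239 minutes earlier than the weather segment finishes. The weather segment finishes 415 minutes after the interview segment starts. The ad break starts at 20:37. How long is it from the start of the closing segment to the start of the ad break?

The interview segment starts at 20:37 − 415 min = 13:42.
The weather segment ends at 13:42 + 415 min = 20:37.
The closing segment ends at 20:37 − 239 min = 16:38.
The interview segment ends at 16:38 − 143 min = 14:15.
The closing segment starts at 14:15 + 75 min = 15:30.
From 15:30 to 20:37 is 5 h 7 min.

5 h 7 min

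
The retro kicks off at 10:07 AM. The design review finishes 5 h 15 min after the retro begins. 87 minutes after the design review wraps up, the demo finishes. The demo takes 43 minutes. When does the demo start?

The design review ends at 10:07 AM + 315 min = 3:22 PM.
The demo ends at 3:22 PM + 87 min = 4:49 PM.
The demo starts at 4:49 PM − 43 min = 4:06 PM.

4:06 PM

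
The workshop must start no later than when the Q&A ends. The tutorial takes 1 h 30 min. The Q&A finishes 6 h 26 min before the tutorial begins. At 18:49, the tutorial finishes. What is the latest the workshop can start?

10:53

The tutorial starts at 18:49 − 90 min = 17:19.
The Q&A ends at 17:19 − 386 min = 10:53.
The workshop is bounded by the Q&A, so the latest it can start is 10:53.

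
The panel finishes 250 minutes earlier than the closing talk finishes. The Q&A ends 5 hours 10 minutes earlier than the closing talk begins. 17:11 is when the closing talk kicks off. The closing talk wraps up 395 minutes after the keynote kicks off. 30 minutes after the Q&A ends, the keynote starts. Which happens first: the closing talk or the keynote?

The Q&A ends at 17:11 − 310 min = 12:01.
The keynote starts at 12:01 + 30 min = 12:31.
The closing talk starts at 17:11 and the keynote starts at 12:31, so the keynote is first.

the keynote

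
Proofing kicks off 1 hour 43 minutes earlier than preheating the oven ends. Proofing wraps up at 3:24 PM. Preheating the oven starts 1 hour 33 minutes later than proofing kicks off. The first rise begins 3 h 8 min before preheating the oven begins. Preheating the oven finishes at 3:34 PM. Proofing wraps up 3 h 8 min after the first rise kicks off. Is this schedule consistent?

Yes

Proofing starts at 3:34 PM − 103 min = 1:51 PM.
Preheating the oven starts at 1:51 PM + 93 min = 3:24 PM.
The first rise starts at 3:24 PM − 188 min = 12:16 PM.
Proofing ends at 12:16 PM + 188 min = 3:24 PM.
That matches the stated 3:24 PM, so the schedule is consistent.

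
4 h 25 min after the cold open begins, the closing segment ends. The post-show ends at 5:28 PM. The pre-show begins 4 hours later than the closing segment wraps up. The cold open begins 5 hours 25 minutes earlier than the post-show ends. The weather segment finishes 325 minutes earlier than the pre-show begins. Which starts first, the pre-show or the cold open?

The cold open starts at 5:28 PM − 325 min = 12:03 PM.
The closing segment ends at 12:03 PM + 265 min = 4:28 PM.
The pre-show starts at 4:28 PM + 240 min = 8:28 PM.
The pre-show starts at 8:28 PM and the cold open starts at 12:03 PM, so the cold open is first.

the cold open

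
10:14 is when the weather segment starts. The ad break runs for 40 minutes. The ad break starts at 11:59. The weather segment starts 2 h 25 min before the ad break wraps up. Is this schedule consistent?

The ad break ends at 11:59 + 40 min = 12:39.
The weather segment starts at 12:39 − 145 min = 10:14.
That matches the stated 10:14, so the schedule is consistent.

Yes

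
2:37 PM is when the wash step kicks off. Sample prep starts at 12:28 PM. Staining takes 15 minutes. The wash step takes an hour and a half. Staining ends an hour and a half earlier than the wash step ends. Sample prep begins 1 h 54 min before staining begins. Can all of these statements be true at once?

Yes

The wash step ends at 2:37 PM + 90 min = 4:07 PM.
Staining ends at 4:07 PM − 90 min = 2:37 PM.
Staining starts at 2:37 PM − 15 min = 2:22 PM.
Sample prep starts at 2:22 PM − 114 min = 12:28 PM.
That matches the stated 12:28 PM, so the schedule is consistent.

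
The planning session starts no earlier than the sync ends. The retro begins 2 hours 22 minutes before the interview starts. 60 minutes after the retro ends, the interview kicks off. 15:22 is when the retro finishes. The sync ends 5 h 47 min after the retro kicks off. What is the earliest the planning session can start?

19:47

The interview starts at 15:22 + 60 min = 16:22.
The retro starts at 16:22 − 142 min = 14:00.
The sync ends at 14:00 + 347 min = 19:47.
The planning session is bounded by the sync, so the earliest it can start is 19:47.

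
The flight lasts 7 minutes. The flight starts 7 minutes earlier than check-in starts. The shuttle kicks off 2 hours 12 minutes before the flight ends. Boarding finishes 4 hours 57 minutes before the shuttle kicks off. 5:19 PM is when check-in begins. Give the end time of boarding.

10:10 AM

The flight starts at 5:19 PM − 7 min = 5:12 PM.
The flight ends at 5:12 PM + 7 min = 5:19 PM.
The shuttle starts at 5:19 PM − 132 min = 3:07 PM.
Boarding ends at 3:07 PM − 297 min = 10:10 AM.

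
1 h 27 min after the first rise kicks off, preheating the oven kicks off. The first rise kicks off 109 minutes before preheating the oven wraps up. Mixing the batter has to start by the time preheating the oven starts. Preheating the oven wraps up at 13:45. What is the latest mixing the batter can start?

13:23

The first rise starts at 13:45 − 109 min = 11:56.
Preheating the oven starts at 11:56 + 87 min = 13:23.
Mixing the batter is bounded by preheating the oven, so the latest it can start is 13:23.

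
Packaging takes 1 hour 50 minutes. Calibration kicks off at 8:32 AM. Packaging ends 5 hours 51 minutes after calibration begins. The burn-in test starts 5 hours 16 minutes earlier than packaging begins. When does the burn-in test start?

7:17 AM

Packaging ends at 8:32 AM + 351 min = 2:23 PM.
Packaging starts at 2:23 PM − 110 min = 12:33 PM.
The burn-in test starts at 12:33 PM − 316 min = 7:17 AM.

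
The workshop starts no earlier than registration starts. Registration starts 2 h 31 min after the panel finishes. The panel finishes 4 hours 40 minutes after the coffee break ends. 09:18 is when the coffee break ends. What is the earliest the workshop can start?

The panel ends at 09:18 + 280 min = 13:58.
Registration starts at 13:58 + 151 min = 16:29.
The workshop is bounded by registration, so the earliest it can start is 16:29.

16:29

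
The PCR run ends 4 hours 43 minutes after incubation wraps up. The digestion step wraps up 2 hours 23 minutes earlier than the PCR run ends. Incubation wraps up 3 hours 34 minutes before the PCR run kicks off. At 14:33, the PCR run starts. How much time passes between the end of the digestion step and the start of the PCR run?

1 hour 14 minutes

Incubation ends at 14:33 − 214 min = 10:59.
The PCR run ends at 10:59 + 283 min = 15:42.
The digestion step ends at 15:42 − 143 min = 13:19.
From 13:19 to 14:33 is 1 hour 14 minutes.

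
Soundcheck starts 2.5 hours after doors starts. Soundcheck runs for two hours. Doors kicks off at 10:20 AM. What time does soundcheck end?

2:50 PM

Soundcheck starts at 10:20 AM + 150 min = 12:50 PM.
Soundcheck ends at 12:50 PM + 120 min = 2:50 PM.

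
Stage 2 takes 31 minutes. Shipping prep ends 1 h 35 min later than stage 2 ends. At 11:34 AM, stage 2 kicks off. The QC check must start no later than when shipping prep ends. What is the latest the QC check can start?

1:40 PM

Stage 2 ends at 11:34 AM + 31 min = 12:05 PM.
Shipping prep ends at 12:05 PM + 95 min = 1:40 PM.
The QC check is bounded by shipping prep, so the latest it can start is 1:40 PM.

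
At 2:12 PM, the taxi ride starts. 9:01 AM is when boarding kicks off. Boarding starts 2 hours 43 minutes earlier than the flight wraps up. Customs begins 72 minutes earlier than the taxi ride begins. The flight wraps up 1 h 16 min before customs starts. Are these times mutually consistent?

Customs starts at 2:12 PM − 72 min = 1:00 PM.
The flight ends at 1:00 PM − 76 min = 11:44 AM.
Boarding starts at 11:44 AM − 163 min = 9:01 AM.
That matches the stated 9:01 AM, so the schedule is consistent.

Yes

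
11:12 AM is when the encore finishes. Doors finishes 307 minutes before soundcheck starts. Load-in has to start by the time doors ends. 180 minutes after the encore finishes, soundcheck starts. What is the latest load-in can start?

Soundcheck starts at 11:12 AM + 180 min = 2:12 PM.
Doors ends at 2:12 PM − 307 min = 9:05 AM.
Load-in is bounded by doors, so the latest it can start is 9:05 AM.

9:05 AM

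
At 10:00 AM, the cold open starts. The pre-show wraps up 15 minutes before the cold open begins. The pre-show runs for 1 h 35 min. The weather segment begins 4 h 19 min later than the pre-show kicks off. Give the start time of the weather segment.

The pre-show ends at 10:00 AM − 15 min = 9:45 AM.
The pre-show starts at 9:45 AM − 95 min = 8:10 AM.
The weather segment starts at 8:10 AM + 259 min = 12:29 PM.

12:29 PM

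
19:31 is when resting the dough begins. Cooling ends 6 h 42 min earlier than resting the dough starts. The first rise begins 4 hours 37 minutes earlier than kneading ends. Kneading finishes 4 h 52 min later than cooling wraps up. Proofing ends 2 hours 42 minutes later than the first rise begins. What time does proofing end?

15:46

Cooling ends at 19:31 − 402 min = 12:49.
Kneading ends at 12:49 + 292 min = 17:41.
The first rise starts at 17:41 − 277 min = 13:04.
Proofing ends at 13:04 + 162 min = 15:46.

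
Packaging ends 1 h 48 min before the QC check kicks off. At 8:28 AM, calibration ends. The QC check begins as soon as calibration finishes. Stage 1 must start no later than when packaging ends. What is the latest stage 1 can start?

6:40 AM

The QC check starts at 8:28 AM.
Packaging ends at 8:28 AM − 108 min = 6:40 AM.
Stage 1 is bounded by packaging, so the latest it can start is 6:40 AM.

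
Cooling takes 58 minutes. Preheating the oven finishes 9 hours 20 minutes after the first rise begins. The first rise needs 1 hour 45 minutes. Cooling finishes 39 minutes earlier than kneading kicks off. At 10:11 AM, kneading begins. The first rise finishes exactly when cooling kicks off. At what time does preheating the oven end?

Cooling ends at 10:11 AM − 39 min = 9:32 AM.
Cooling starts at 9:32 AM − 58 min = 8:34 AM.
So the first rise ends at 8:34 AM.
The first rise starts at 8:34 AM − 105 min = 6:49 AM.
Preheating the oven ends at 6:49 AM + 560 min = 4:09 PM.

4:09 PM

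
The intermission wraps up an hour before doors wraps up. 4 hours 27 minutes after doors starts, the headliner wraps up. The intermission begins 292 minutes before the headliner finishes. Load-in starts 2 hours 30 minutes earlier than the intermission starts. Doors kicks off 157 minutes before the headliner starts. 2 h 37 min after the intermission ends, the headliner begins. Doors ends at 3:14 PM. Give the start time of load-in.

11:19 AM

The intermission ends at 3:14 PM − 60 min = 2:14 PM.
The headliner starts at 2:14 PM + 157 min = 4:51 PM.
Doors starts at 4:51 PM − 157 min = 2:14 PM.
The headliner ends at 2:14 PM + 267 min = 6:41 PM.
The intermission starts at 6:41 PM − 292 min = 1:49 PM.
Load-in starts at 1:49 PM − 150 min = 11:19 AM.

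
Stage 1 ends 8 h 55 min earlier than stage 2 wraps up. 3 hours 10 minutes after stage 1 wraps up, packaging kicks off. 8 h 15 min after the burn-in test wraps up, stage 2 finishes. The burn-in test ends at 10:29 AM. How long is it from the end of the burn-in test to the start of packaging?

Stage 2 ends at 10:29 AM + 495 min = 6:44 PM.
Stage 1 ends at 6:44 PM − 535 min = 9:49 AM.
Packaging starts at 9:49 AM + 190 min = 12:59 PM.
From 10:29 AM to 12:59 PM is 2 h 30 min.

2 h 30 min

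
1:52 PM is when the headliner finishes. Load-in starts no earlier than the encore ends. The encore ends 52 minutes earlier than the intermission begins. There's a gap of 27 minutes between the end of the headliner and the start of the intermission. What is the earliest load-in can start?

The intermission starts at 1:52 PM + 27 min = 2:19 PM.
The encore ends at 2:19 PM − 52 min = 1:27 PM.
Load-in is bounded by the encore, so the earliest it can start is 1:27 PM.

1:27 PM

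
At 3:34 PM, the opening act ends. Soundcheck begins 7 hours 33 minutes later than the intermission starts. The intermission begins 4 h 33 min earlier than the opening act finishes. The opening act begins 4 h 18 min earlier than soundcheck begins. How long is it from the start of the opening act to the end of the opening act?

78 minutes

The intermission starts at 3:34 PM − 273 min = 11:01 AM.
Soundcheck starts at 11:01 AM + 453 min = 6:34 PM.
The opening act starts at 6:34 PM − 258 min = 2:16 PM.
From 2:16 PM to 3:34 PM is 78 minutes.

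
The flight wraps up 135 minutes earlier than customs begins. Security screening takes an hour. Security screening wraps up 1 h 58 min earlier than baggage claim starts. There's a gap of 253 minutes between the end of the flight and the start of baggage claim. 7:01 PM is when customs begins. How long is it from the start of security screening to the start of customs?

60 minutes

The flight ends at 7:01 PM − 135 min = 4:46 PM.
Baggage claim starts at 4:46 PM + 253 min = 8:59 PM.
Security screening ends at 8:59 PM − 118 min = 7:01 PM.
Security screening starts at 7:01 PM − 60 min = 6:01 PM.
From 6:01 PM to 7:01 PM is 60 minutes.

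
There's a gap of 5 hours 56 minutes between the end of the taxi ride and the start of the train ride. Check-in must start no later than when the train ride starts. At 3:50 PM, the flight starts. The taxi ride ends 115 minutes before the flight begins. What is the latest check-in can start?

7:51 PM

The taxi ride ends at 3:50 PM − 115 min = 1:55 PM.
The train ride starts at 1:55 PM + 356 min = 7:51 PM.
Check-in is bounded by the train ride, so the latest it can start is 7:51 PM.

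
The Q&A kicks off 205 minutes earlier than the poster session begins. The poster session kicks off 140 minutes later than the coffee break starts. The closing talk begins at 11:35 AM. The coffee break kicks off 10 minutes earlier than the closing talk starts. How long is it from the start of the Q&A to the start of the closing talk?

1 hour 15 minutes

The coffee break starts at 11:35 AM − 10 min = 11:25 AM.
The poster session starts at 11:25 AM + 140 min = 1:45 PM.
The Q&A starts at 1:45 PM − 205 min = 10:20 AM.
From 10:20 AM to 11:35 AM is 1 hour 15 minutes.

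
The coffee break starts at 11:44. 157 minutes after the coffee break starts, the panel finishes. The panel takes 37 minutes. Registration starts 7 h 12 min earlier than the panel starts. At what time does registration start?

06:32

The panel ends at 11:44 + 157 min = 14:21.
The panel starts at 14:21 − 37 min = 13:44.
Registration starts at 13:44 − 432 min = 06:32.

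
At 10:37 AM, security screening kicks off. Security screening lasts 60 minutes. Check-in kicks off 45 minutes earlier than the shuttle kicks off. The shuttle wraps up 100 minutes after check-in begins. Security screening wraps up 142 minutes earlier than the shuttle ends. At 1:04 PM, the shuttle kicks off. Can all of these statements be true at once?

Check-in starts at 1:04 PM − 45 min = 12:19 PM.
The shuttle ends at 12:19 PM + 100 min = 1:59 PM.
Security screening ends at 1:59 PM − 142 min = 11:37 AM.
Security screening starts at 11:37 AM − 60 min = 10:37 AM.
That matches the stated 10:37 AM, so the schedule is consistent.

Yes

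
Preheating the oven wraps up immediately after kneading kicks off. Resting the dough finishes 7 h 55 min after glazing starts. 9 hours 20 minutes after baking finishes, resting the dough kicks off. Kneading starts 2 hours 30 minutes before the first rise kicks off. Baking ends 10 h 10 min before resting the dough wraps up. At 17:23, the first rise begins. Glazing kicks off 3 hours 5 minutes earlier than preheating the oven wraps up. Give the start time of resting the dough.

18:53

Kneading starts at 17:23 − 150 min = 14:53.
So preheating the oven ends at 14:53.
Glazing starts at 14:53 − 185 min = 11:48.
Resting the dough ends at 11:48 + 475 min = 19:43.
Baking ends at 19:43 − 610 min = 09:33.
Resting the dough starts at 09:33 + 560 min = 18:53.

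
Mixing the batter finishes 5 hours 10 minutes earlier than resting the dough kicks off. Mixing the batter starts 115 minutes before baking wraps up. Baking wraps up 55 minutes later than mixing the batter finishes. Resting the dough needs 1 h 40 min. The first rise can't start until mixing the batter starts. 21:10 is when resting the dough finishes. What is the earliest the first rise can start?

Resting the dough starts at 21:10 − 100 min = 19:30.
Mixing the batter ends at 19:30 − 310 min = 14:20.
Baking ends at 14:20 + 55 min = 15:15.
Mixing the batter starts at 15:15 − 115 min = 13:20.
The first rise is bounded by mixing the batter, so the earliest it can start is 13:20.

13:20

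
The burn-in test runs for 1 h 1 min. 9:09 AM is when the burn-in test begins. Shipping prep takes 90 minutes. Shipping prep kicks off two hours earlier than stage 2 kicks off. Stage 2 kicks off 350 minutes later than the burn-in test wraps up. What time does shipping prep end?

The burn-in test ends at 9:09 AM + 61 min = 10:10 AM.
Stage 2 starts at 10:10 AM + 350 min = 4:00 PM.
Shipping prep starts at 4:00 PM − 120 min = 2:00 PM.
Shipping prep ends at 2:00 PM + 90 min = 3:30 PM.

3:30 PM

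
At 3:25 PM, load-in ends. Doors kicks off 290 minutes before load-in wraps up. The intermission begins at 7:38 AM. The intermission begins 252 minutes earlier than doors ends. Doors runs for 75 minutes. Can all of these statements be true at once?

Yes

Doors starts at 3:25 PM − 290 min = 10:35 AM.
Doors ends at 10:35 AM + 75 min = 11:50 AM.
The intermission starts at 11:50 AM − 252 min = 7:38 AM.
That matches the stated 7:38 AM, so the schedule is consistent.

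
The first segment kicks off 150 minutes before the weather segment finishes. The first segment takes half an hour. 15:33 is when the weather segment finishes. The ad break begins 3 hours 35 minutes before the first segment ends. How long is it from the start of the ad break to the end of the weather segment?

335 minutes

The first segment starts at 15:33 − 150 min = 13:03.
The first segment ends at 13:03 + 30 min = 13:33.
The ad break starts at 13:33 − 215 min = 09:58.
From 09:58 to 15:33 is 335 minutes.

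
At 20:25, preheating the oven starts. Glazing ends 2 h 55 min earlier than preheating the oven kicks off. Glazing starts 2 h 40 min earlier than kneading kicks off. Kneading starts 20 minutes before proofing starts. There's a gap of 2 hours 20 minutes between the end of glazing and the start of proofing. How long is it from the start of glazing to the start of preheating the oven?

3 h 35 min

Glazing ends at 20:25 − 175 min = 17:30.
Proofing starts at 17:30 + 140 min = 19:50.
Kneading starts at 19:50 − 20 min = 19:30.
Glazing starts at 19:30 − 160 min = 16:50.
From 16:50 to 20:25 is 3 h 35 min.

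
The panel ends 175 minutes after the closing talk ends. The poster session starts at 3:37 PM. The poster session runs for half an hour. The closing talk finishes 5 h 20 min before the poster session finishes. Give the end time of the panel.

1:42 PM

The poster session ends at 3:37 PM + 30 min = 4:07 PM.
The closing talk ends at 4:07 PM − 320 min = 10:47 AM.
The panel ends at 10:47 AM + 175 min = 1:42 PM.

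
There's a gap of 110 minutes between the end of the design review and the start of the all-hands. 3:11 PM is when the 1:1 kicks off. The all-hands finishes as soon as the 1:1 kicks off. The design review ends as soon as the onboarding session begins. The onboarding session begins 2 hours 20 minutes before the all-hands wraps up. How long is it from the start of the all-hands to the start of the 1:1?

The all-hands ends at 3:11 PM.
The onboarding session starts at 3:11 PM − 140 min = 12:51 PM.
So the design review ends at 12:51 PM.
The all-hands starts at 12:51 PM + 110 min = 2:41 PM.
From 2:41 PM to 3:11 PM is 0.5 hours.

0.5 hours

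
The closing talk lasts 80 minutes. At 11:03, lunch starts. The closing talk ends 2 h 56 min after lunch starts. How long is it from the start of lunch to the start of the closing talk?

1 hour 36 minutes

The closing talk ends at 11:03 + 176 min = 13:59.
The closing talk starts at 13:59 − 80 min = 12:39.
From 11:03 to 12:39 is 1 hour 36 minutes.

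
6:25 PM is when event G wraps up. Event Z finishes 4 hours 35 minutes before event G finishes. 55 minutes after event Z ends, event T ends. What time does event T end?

2:45 PM

Event Z ends at 6:25 PM − 275 min = 1:50 PM.
Event T ends at 1:50 PM + 55 min = 2:45 PM.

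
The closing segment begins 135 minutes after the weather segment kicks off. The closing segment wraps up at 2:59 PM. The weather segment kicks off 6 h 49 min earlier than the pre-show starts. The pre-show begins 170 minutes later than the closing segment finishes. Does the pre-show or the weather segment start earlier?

The pre-show starts at 2:59 PM + 170 min = 5:49 PM.
The weather segment starts at 5:49 PM − 409 min = 11:00 AM.
The pre-show starts at 5:49 PM and the weather segment starts at 11:00 AM, so the weather segment is first.

the weather segment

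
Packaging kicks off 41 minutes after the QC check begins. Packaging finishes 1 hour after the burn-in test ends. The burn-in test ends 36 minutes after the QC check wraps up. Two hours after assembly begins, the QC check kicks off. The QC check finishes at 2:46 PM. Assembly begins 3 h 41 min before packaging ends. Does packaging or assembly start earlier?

The burn-in test ends at 2:46 PM + 36 min = 3:22 PM.
Packaging ends at 3:22 PM + 60 min = 4:22 PM.
Assembly starts at 4:22 PM − 221 min = 12:41 PM.
The QC check starts at 12:41 PM + 120 min = 2:41 PM.
Packaging starts at 2:41 PM + 41 min = 3:22 PM.
Packaging starts at 3:22 PM and assembly starts at 12:41 PM, so assembly is first.

assembly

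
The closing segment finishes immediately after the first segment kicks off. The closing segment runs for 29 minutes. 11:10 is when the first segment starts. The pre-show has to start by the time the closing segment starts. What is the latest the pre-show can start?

10:41

The closing segment ends at 11:10.
The closing segment starts at 11:10 − 29 min = 10:41.
The pre-show is bounded by the closing segment, so the latest it can start is 10:41.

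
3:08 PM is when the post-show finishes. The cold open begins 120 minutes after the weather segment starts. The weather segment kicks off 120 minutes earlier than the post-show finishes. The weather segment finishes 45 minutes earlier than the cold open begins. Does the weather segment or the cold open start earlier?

the weather segment

The weather segment starts at 3:08 PM − 120 min = 1:08 PM.
The cold open starts at 1:08 PM + 120 min = 3:08 PM.
The weather segment starts at 1:08 PM and the cold open starts at 3:08 PM, so the weather segment is first.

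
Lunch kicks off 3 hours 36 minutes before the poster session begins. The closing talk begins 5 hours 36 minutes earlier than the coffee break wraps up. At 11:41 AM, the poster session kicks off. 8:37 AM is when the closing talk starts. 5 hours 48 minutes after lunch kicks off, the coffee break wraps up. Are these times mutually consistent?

No

Lunch starts at 11:41 AM − 216 min = 8:05 AM.
The coffee break ends at 8:05 AM + 348 min = 1:53 PM.
The closing talk starts at 1:53 PM − 336 min = 8:17 AM.
But the closing talk is also said to start at 8:37 AM — a 20-minute conflict.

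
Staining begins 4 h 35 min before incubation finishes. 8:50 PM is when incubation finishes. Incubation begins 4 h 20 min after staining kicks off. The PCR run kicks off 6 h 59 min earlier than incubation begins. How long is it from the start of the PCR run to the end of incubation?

434 minutes

Staining starts at 8:50 PM − 275 min = 4:15 PM.
Incubation starts at 4:15 PM + 260 min = 8:35 PM.
The PCR run starts at 8:35 PM − 419 min = 1:36 PM.
From 1:36 PM to 8:50 PM is 434 minutes.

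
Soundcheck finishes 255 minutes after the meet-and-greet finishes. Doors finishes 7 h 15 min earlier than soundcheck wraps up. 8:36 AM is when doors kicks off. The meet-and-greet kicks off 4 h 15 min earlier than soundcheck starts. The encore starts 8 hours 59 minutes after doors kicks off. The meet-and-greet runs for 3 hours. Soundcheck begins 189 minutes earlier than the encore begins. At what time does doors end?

10:11 AM

The encore starts at 8:36 AM + 539 min = 5:35 PM.
Soundcheck starts at 5:35 PM − 189 min = 2:26 PM.
The meet-and-greet starts at 2:26 PM − 255 min = 10:11 AM.
The meet-and-greet ends at 10:11 AM + 180 min = 1:11 PM.
Soundcheck ends at 1:11 PM + 255 min = 5:26 PM.
Doors ends at 5:26 PM − 435 min = 10:11 AM.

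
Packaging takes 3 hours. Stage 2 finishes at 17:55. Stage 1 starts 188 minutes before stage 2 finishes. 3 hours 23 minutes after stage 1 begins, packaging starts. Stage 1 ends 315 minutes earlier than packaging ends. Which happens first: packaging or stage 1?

Stage 1 starts at 17:55 − 188 min = 14:47.
Packaging starts at 14:47 + 203 min = 18:10.
Packaging starts at 18:10 and stage 1 starts at 14:47, so stage 1 is first.

stage 1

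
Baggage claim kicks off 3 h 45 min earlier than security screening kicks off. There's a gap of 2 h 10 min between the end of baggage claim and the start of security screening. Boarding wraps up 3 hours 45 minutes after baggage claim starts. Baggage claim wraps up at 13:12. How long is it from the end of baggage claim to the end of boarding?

Security screening starts at 13:12 + 130 min = 15:22.
Baggage claim starts at 15:22 − 225 min = 11:37.
Boarding ends at 11:37 + 225 min = 15:22.
From 13:12 to 15:22 is 2 hours 10 minutes.

2 hours 10 minutes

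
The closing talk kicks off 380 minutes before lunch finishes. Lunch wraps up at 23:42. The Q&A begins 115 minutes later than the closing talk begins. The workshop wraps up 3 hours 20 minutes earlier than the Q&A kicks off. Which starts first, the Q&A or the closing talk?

the closing talk

The closing talk starts at 23:42 − 380 min = 17:22.
The Q&A starts at 17:22 + 115 min = 19:17.
The Q&A starts at 19:17 and the closing talk starts at 17:22, so the closing talk is first.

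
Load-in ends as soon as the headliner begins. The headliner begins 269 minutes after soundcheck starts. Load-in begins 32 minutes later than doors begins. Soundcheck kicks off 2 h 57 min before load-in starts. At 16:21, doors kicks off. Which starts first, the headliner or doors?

Load-in starts at 16:21 + 32 min = 16:53.
Soundcheck starts at 16:53 − 177 min = 13:56.
The headliner starts at 13:56 + 269 min = 18:25.
The headliner starts at 18:25 and doors starts at 16:21, so doors is first.

doors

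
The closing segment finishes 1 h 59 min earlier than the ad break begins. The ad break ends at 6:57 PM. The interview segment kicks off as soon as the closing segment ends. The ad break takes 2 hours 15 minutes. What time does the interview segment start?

2:43 PM

The ad break starts at 6:57 PM − 135 min = 4:42 PM.
The closing segment ends at 4:42 PM − 119 min = 2:43 PM.
So the interview segment starts at 2:43 PM.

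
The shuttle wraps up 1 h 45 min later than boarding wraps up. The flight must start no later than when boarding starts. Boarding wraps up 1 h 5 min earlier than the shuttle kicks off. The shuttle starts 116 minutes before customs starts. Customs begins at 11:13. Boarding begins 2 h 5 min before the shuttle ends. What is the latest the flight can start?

07:52

The shuttle starts at 11:13 − 116 min = 09:17.
Boarding ends at 09:17 − 65 min = 08:12.
The shuttle ends at 08:12 + 105 min = 09:57.
Boarding starts at 09:57 − 125 min = 07:52.
The flight is bounded by boarding, so the latest it can start is 07:52.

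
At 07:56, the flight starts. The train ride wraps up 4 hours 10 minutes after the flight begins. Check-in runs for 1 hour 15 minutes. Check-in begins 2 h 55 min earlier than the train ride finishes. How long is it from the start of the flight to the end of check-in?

The train ride ends at 07:56 + 250 min = 12:06.
Check-in starts at 12:06 − 175 min = 09:11.
Check-in ends at 09:11 + 75 min = 10:26.
From 07:56 to 10:26 is 2.5 hours.

2.5 hours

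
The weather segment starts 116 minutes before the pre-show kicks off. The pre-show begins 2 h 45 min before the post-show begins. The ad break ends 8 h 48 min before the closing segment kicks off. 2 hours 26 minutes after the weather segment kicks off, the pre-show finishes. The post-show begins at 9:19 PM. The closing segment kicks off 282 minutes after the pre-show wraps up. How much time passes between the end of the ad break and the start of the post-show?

The pre-show starts at 9:19 PM − 165 min = 6:34 PM.
The weather segment starts at 6:34 PM − 116 min = 4:38 PM.
The pre-show ends at 4:38 PM + 146 min = 7:04 PM.
The closing segment starts at 7:04 PM + 282 min = 11:46 PM.
The ad break ends at 11:46 PM − 528 min = 2:58 PM.
From 2:58 PM to 9:19 PM is 6 h 21 min.

6 h 21 min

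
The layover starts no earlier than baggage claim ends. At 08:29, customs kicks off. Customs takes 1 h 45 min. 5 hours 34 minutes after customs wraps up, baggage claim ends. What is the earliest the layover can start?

Customs ends at 08:29 + 105 min = 10:14.
Baggage claim ends at 10:14 + 334 min = 15:48.
The layover is bounded by baggage claim, so the earliest it can start is 15:48.

15:48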